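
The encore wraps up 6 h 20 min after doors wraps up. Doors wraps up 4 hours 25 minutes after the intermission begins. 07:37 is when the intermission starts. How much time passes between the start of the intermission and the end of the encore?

645 minutes

Doors ends at 07:37 + 265 min = 12:02.
The encore ends at 12:02 + 380 min = 18:22.
From 07:37 to 18:22 is 645 minutes.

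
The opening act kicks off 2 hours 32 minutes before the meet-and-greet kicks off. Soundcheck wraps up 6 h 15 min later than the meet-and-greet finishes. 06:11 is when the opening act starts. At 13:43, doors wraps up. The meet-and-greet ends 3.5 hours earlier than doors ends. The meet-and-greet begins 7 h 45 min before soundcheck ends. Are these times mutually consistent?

The meet-and-greet ends at 13:43 − 210 min = 10:13.
Soundcheck ends at 10:13 + 375 min = 16:28.
The meet-and-greet starts at 16:28 − 465 min = 08:43.
The opening act starts at 08:43 − 152 min = 06:11.
That matches the stated 06:11, so the schedule is consistent.

Yes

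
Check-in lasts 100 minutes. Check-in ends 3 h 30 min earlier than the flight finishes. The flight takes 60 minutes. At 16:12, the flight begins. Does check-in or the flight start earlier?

check-in

The flight ends at 16:12 + 60 min = 17:12.
Check-in ends at 17:12 − 210 min = 13:42.
Check-in starts at 13:42 − 100 min = 12:02.
Check-in starts at 12:02 and the flight starts at 16:12, so check-in is first.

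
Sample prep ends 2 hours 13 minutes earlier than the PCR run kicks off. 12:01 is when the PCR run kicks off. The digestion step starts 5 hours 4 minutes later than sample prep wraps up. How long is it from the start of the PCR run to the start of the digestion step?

2 h 51 min

Sample prep ends at 12:01 − 133 min = 09:48.
The digestion step starts at 09:48 + 304 min = 14:52.
From 12:01 to 14:52 is 2 h 51 min.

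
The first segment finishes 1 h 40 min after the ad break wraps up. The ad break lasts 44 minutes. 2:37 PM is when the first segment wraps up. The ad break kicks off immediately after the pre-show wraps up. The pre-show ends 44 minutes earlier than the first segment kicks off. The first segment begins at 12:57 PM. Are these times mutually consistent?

Yes

The pre-show ends at 12:57 PM − 44 min = 12:13 PM.
So the ad break starts at 12:13 PM.
The ad break ends at 12:13 PM + 44 min = 12:57 PM.
The first segment ends at 12:57 PM + 100 min = 2:37 PM.
That matches the stated 2:37 PM, so the schedule is consistent.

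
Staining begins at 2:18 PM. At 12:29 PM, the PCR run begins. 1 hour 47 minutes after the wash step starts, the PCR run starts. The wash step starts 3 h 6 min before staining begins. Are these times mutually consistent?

No

The wash step starts at 2:18 PM − 186 min = 11:12 AM.
The PCR run starts at 11:12 AM + 107 min = 12:59 PM.
But the PCR run is also said to start at 12:29 PM — a 30-minute conflict.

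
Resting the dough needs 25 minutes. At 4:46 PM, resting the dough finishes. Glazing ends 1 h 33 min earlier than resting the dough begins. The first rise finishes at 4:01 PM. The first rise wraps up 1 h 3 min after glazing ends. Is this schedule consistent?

Resting the dough starts at 4:46 PM − 25 min = 4:21 PM.
Glazing ends at 4:21 PM − 93 min = 2:48 PM.
The first rise ends at 2:48 PM + 63 min = 3:51 PM.
But the first rise is also said to end at 4:01 PM — a 10-minute conflict.

No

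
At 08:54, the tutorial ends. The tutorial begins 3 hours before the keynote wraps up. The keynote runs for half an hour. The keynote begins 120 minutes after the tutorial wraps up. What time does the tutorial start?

The keynote starts at 08:54 + 120 min = 10:54.
The keynote ends at 10:54 + 30 min = 11:24.
The tutorial starts at 11:24 − 180 min = 08:24.

08:24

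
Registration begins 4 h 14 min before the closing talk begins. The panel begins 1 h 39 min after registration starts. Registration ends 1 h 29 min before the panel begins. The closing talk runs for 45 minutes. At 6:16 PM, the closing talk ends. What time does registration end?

The closing talk starts at 6:16 PM − 45 min = 5:31 PM.
Registration starts at 5:31 PM − 254 min = 1:17 PM.
The panel starts at 1:17 PM + 99 min = 2:56 PM.
Registration ends at 2:56 PM − 89 min = 1:27 PM.

1:27 PM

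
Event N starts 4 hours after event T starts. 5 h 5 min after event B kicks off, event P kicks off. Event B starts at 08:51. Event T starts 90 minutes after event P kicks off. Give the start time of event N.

Event P starts at 08:51 + 305 min = 13:56.
Event T starts at 13:56 + 90 min = 15:26.
Event N starts at 15:26 + 240 min = 19:26.

19:26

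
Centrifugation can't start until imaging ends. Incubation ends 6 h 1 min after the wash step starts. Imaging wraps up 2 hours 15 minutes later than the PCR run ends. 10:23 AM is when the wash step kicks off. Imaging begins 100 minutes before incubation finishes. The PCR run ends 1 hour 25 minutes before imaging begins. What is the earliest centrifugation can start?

3:34 PM

Incubation ends at 10:23 AM + 361 min = 4:24 PM.
Imaging starts at 4:24 PM − 100 min = 2:44 PM.
The PCR run ends at 2:44 PM − 85 min = 1:19 PM.
Imaging ends at 1:19 PM + 135 min = 3:34 PM.
Centrifugation is bounded by imaging, so the earliest it can start is 3:34 PM.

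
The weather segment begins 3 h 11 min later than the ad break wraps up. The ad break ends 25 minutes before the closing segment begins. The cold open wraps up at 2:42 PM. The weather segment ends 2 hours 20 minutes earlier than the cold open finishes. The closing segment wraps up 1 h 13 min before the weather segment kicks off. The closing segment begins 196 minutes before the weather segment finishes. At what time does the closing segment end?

10:39 AM

The weather segment ends at 2:42 PM − 140 min = 12:22 PM.
The closing segment starts at 12:22 PM − 196 min = 9:06 AM.
The ad break ends at 9:06 AM − 25 min = 8:41 AM.
The weather segment starts at 8:41 AM + 191 min = 11:52 AM.
The closing segment ends at 11:52 AM − 73 min = 10:39 AM.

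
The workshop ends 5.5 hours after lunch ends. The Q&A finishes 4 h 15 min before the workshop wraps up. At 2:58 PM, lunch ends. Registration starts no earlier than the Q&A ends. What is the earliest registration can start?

4:13 PM

The workshop ends at 2:58 PM + 330 min = 8:28 PM.
The Q&A ends at 8:28 PM − 255 min = 4:13 PM.
Registration is bounded by the Q&A, so the earliest it can start is 4:13 PM.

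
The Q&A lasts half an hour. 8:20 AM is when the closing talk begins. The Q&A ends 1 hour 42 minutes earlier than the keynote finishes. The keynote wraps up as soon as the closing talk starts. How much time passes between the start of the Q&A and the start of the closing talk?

132 minutes

The keynote ends at 8:20 AM.
The Q&A ends at 8:20 AM − 102 min = 6:38 AM.
The Q&A starts at 6:38 AM − 30 min = 6:08 AM.
From 6:08 AM to 8:20 AM is 132 minutes.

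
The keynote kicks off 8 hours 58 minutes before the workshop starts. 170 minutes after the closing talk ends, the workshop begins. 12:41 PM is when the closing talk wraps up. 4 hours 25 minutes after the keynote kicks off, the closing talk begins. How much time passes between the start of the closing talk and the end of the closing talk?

The workshop starts at 12:41 PM + 170 min = 3:31 PM.
The keynote starts at 3:31 PM − 538 min = 6:33 AM.
The closing talk starts at 6:33 AM + 265 min = 10:58 AM.
From 10:58 AM to 12:41 PM is 1 hour 43 minutes.

1 hour 43 minutes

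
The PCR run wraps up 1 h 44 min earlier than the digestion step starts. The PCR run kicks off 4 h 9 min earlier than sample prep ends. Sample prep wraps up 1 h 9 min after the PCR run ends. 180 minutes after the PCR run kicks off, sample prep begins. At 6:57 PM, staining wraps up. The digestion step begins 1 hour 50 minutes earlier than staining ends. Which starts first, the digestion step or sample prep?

sample prep

The digestion step starts at 6:57 PM − 110 min = 5:07 PM.
The PCR run ends at 5:07 PM − 104 min = 3:23 PM.
Sample prep ends at 3:23 PM + 69 min = 4:32 PM.
The PCR run starts at 4:32 PM − 249 min = 12:23 PM.
Sample prep starts at 12:23 PM + 180 min = 3:23 PM.
The digestion step starts at 5:07 PM and sample prep starts at 3:23 PM, so sample prep is first.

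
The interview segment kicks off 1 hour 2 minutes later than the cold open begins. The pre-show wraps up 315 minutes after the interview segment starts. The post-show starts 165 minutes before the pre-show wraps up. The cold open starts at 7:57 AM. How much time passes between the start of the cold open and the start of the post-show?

3 h 32 min

The interview segment starts at 7:57 AM + 62 min = 8:59 AM.
The pre-show ends at 8:59 AM + 315 min = 2:14 PM.
The post-show starts at 2:14 PM − 165 min = 11:29 AM.
From 7:57 AM to 11:29 AM is 3 h 32 min.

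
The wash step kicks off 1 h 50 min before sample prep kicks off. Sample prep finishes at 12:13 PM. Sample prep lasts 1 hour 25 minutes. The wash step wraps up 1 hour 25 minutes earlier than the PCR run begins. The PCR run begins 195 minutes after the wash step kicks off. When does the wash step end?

Sample prep starts at 12:13 PM − 85 min = 10:48 AM.
The wash step starts at 10:48 AM − 110 min = 8:58 AM.
The PCR run starts at 8:58 AM + 195 min = 12:13 PM.
The wash step ends at 12:13 PM − 85 min = 10:48 AM.

10:48 AM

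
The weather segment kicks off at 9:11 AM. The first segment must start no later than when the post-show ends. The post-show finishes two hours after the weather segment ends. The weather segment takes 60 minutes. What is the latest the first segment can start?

The weather segment ends at 9:11 AM + 60 min = 10:11 AM.
The post-show ends at 10:11 AM + 120 min = 12:11 PM.
The first segment is bounded by the post-show, so the latest it can start is 12:11 PM.

12:11 PM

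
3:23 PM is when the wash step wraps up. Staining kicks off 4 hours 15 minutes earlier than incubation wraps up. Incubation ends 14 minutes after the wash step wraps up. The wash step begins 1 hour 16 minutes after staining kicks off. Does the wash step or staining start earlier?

staining

Incubation ends at 3:23 PM + 14 min = 3:37 PM.
Staining starts at 3:37 PM − 255 min = 11:22 AM.
The wash step starts at 11:22 AM + 76 min = 12:38 PM.
The wash step starts at 12:38 PM and staining starts at 11:22 AM, so staining is first.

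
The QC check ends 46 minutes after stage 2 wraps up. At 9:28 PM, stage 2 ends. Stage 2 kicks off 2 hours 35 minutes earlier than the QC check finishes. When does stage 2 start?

7:39 PM

The QC check ends at 9:28 PM + 46 min = 10:14 PM.
Stage 2 starts at 10:14 PM − 155 min = 7:39 PM.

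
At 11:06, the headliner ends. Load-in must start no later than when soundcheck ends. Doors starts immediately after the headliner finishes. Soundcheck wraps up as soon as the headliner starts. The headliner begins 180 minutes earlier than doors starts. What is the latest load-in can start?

Doors starts at 11:06.
The headliner starts at 11:06 − 180 min = 08:06.
So soundcheck ends at 08:06.
Load-in is bounded by soundcheck, so the latest it can start is 08:06.

08:06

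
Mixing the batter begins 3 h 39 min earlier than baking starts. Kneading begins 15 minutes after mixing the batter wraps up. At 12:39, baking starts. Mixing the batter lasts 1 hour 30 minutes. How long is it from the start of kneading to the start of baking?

1 h 54 min

Mixing the batter starts at 12:39 − 219 min = 09:00.
Mixing the batter ends at 09:00 + 90 min = 10:30.
Kneading starts at 10:30 + 15 min = 10:45.
From 10:45 to 12:39 is 1 h 54 min.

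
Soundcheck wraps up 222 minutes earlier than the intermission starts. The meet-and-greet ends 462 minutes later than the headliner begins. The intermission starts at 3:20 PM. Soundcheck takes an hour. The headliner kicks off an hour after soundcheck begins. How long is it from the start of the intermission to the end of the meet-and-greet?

Soundcheck ends at 3:20 PM − 222 min = 11:38 AM.
Soundcheck starts at 11:38 AM − 60 min = 10:38 AM.
The headliner starts at 10:38 AM + 60 min = 11:38 AM.
The meet-and-greet ends at 11:38 AM + 462 min = 7:20 PM.
From 3:20 PM to 7:20 PM is 240 minutes.

240 minutes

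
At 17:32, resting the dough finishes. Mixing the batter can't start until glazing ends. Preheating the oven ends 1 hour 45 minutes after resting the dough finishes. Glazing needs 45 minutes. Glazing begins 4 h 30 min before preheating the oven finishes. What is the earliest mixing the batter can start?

Preheating the oven ends at 17:32 + 105 min = 19:17.
Glazing starts at 19:17 − 270 min = 14:47.
Glazing ends at 14:47 + 45 min = 15:32.
Mixing the batter is bounded by glazing, so the earliest it can start is 15:32.

15:32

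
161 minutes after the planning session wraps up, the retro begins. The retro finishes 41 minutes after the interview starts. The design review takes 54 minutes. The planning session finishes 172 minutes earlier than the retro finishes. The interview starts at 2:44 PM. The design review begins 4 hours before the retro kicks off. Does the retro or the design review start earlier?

the design review

The retro ends at 2:44 PM + 41 min = 3:25 PM.
The planning session ends at 3:25 PM − 172 min = 12:33 PM.
The retro starts at 12:33 PM + 161 min = 3:14 PM.
The design review starts at 3:14 PM − 240 min = 11:14 AM.
The retro starts at 3:14 PM and the design review starts at 11:14 AM, so the design review is first.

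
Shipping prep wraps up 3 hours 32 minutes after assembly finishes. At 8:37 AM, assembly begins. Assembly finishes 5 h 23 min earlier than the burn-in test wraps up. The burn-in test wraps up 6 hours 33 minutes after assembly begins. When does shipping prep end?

The burn-in test ends at 8:37 AM + 393 min = 3:10 PM.
Assembly ends at 3:10 PM − 323 min = 9:47 AM.
Shipping prep ends at 9:47 AM + 212 min = 1:19 PM.

1:19 PM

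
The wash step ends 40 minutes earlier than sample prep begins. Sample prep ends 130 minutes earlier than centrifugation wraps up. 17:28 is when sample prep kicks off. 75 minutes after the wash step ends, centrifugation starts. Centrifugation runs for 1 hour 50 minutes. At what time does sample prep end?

17:43

The wash step ends at 17:28 − 40 min = 16:48.
Centrifugation starts at 16:48 + 75 min = 18:03.
Centrifugation ends at 18:03 + 110 min = 19:53.
Sample prep ends at 19:53 − 130 min = 17:43.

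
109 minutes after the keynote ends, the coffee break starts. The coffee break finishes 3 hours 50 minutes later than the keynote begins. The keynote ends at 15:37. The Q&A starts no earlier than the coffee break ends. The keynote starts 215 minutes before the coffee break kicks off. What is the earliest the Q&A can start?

17:41

The coffee break starts at 15:37 + 109 min = 17:26.
The keynote starts at 17:26 − 215 min = 13:51.
The coffee break ends at 13:51 + 230 min = 17:41.
The Q&A is bounded by the coffee break, so the earliest it can start is 17:41.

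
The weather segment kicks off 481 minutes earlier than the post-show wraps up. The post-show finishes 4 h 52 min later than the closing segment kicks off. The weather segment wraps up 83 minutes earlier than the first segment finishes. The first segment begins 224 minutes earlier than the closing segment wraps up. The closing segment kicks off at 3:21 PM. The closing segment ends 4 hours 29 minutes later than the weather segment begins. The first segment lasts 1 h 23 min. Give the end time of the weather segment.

12:57 PM

The post-show ends at 3:21 PM + 292 min = 8:13 PM.
The weather segment starts at 8:13 PM − 481 min = 12:12 PM.
The closing segment ends at 12:12 PM + 269 min = 4:41 PM.
The first segment starts at 4:41 PM − 224 min = 12:57 PM.
The first segment ends at 12:57 PM + 83 min = 2:20 PM.
The weather segment ends at 2:20 PM − 83 min = 12:57 PM.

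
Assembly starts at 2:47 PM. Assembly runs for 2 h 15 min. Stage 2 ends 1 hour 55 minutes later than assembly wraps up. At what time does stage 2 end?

Assembly ends at 2:47 PM + 135 min = 5:02 PM.
Stage 2 ends at 5:02 PM + 115 min = 6:57 PM.

6:57 PM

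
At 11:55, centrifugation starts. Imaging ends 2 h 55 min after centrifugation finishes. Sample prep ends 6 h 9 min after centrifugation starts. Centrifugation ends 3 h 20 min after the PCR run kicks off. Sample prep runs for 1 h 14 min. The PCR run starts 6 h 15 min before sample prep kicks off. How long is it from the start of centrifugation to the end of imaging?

Sample prep ends at 11:55 + 369 min = 18:04.
Sample prep starts at 18:04 − 74 min = 16:50.
The PCR run starts at 16:50 − 375 min = 10:35.
Centrifugation ends at 10:35 + 200 min = 13:55.
Imaging ends at 13:55 + 175 min = 16:50.
From 11:55 to 16:50 is 4 hours 55 minutes.

4 hours 55 minutes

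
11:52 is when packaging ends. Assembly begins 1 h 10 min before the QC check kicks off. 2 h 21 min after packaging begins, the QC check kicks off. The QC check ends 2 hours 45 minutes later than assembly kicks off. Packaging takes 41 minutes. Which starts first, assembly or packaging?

packaging

Packaging starts at 11:52 − 41 min = 11:11.
The QC check starts at 11:11 + 141 min = 13:32.
Assembly starts at 13:32 − 70 min = 12:22.
Assembly starts at 12:22 and packaging starts at 11:11, so packaging is first.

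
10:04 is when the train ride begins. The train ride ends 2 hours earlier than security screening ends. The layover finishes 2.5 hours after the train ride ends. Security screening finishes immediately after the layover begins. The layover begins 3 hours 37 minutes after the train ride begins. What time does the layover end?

The layover starts at 10:04 + 217 min = 13:41.
So security screening ends at 13:41.
The train ride ends at 13:41 − 120 min = 11:41.
The layover ends at 11:41 + 150 min = 14:11.

14:11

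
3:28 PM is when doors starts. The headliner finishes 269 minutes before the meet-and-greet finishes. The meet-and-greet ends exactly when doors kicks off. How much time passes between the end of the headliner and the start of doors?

The meet-and-greet ends at 3:28 PM.
The headliner ends at 3:28 PM − 269 min = 10:59 AM.
From 10:59 AM to 3:28 PM is 4 h 29 min.

4 h 29 min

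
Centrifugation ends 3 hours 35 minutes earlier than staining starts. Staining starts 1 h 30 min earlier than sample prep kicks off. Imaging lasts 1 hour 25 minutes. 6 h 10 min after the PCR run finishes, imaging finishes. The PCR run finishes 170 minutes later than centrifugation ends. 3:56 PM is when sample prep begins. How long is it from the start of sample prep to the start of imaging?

Staining starts at 3:56 PM − 90 min = 2:26 PM.
Centrifugation ends at 2:26 PM − 215 min = 10:51 AM.
The PCR run ends at 10:51 AM + 170 min = 1:41 PM.
Imaging ends at 1:41 PM + 370 min = 7:51 PM.
Imaging starts at 7:51 PM − 85 min = 6:26 PM.
From 3:56 PM to 6:26 PM is 150 minutes.

150 minutes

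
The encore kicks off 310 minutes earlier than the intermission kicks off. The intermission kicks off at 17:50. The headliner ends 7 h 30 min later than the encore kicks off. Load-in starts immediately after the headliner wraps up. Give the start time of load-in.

20:10

The encore starts at 17:50 − 310 min = 12:40.
The headliner ends at 12:40 + 450 min = 20:10.
So load-in starts at 20:10.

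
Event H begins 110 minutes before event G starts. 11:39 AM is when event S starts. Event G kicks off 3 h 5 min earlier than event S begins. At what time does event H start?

6:44 AM

Event G starts at 11:39 AM − 185 min = 8:34 AM.
Event H starts at 8:34 AM − 110 min = 6:44 AM.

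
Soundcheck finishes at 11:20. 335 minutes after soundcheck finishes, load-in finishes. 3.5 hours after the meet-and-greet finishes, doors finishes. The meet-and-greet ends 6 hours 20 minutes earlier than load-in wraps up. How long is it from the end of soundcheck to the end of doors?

165 minutes

Load-in ends at 11:20 + 335 min = 16:55.
The meet-and-greet ends at 16:55 − 380 min = 10:35.
Doors ends at 10:35 + 210 min = 14:05.
From 11:20 to 14:05 is 165 minutes.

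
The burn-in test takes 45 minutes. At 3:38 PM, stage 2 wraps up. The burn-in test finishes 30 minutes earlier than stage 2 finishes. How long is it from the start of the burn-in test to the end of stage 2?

The burn-in test ends at 3:38 PM − 30 min = 3:08 PM.
The burn-in test starts at 3:08 PM − 45 min = 2:23 PM.
From 2:23 PM to 3:38 PM is 75 minutes.

75 minutes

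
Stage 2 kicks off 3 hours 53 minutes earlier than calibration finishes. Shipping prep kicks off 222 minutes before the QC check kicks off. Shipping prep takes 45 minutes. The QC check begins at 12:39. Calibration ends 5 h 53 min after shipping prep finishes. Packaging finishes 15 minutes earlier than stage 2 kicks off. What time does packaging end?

11:27

Shipping prep starts at 12:39 − 222 min = 08:57.
Shipping prep ends at 08:57 + 45 min = 09:42.
Calibration ends at 09:42 + 353 min = 15:35.
Stage 2 starts at 15:35 − 233 min = 11:42.
Packaging ends at 11:42 − 15 min = 11:27.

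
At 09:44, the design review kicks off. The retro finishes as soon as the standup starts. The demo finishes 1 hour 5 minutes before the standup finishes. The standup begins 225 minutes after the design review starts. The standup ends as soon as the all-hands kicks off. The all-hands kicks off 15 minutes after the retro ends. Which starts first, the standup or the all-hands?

the standup

The standup starts at 09:44 + 225 min = 13:29.
So the retro ends at 13:29.
The all-hands starts at 13:29 + 15 min = 13:44.
The standup starts at 13:29 and the all-hands starts at 13:44, so the standup is first.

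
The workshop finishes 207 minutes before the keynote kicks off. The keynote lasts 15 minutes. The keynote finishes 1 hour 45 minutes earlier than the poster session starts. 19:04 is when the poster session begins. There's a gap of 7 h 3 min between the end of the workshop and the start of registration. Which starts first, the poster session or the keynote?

The keynote ends at 19:04 − 105 min = 17:19.
The keynote starts at 17:19 − 15 min = 17:04.
The poster session starts at 19:04 and the keynote starts at 17:04, so the keynote is first.

the keynote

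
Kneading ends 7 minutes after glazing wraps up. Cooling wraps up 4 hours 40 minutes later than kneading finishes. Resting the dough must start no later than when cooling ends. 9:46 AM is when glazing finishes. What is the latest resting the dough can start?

Kneading ends at 9:46 AM + 7 min = 9:53 AM.
Cooling ends at 9:53 AM + 280 min = 2:33 PM.
Resting the dough is bounded by cooling, so the latest it can start is 2:33 PM.

2:33 PM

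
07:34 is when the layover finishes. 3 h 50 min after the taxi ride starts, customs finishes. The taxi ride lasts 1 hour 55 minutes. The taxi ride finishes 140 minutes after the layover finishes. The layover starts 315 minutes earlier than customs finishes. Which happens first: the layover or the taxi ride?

The taxi ride ends at 07:34 + 140 min = 09:54.
The taxi ride starts at 09:54 − 115 min = 07:59.
Customs ends at 07:59 + 230 min = 11:49.
The layover starts at 11:49 − 315 min = 06:34.
The layover starts at 06:34 and the taxi ride starts at 07:59, so the layover is first.

the layover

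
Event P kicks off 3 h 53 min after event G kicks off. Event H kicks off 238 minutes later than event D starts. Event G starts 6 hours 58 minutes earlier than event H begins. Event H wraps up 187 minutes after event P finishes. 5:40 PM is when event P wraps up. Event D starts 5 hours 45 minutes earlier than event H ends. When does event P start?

3:55 PM

Event H ends at 5:40 PM + 187 min = 8:47 PM.
Event D starts at 8:47 PM − 345 min = 3:02 PM.
Event H starts at 3:02 PM + 238 min = 7:00 PM.
Event G starts at 7:00 PM − 418 min = 12:02 PM.
Event P starts at 12:02 PM + 233 min = 3:55 PM.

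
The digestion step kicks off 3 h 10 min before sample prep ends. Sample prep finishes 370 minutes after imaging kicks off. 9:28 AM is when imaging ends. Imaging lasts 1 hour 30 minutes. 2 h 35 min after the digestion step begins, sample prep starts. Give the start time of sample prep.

1:33 PM

Imaging starts at 9:28 AM − 90 min = 7:58 AM.
Sample prep ends at 7:58 AM + 370 min = 2:08 PM.
The digestion step starts at 2:08 PM − 190 min = 10:58 AM.
Sample prep starts at 10:58 AM + 155 min = 1:33 PM.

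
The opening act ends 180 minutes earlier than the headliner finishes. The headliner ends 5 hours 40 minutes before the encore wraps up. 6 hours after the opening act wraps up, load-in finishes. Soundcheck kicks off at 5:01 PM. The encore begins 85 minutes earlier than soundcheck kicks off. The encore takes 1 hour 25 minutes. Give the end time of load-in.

The encore starts at 5:01 PM − 85 min = 3:36 PM.
The encore ends at 3:36 PM + 85 min = 5:01 PM.
The headliner ends at 5:01 PM − 340 min = 11:21 AM.
The opening act ends at 11:21 AM − 180 min = 8:21 AM.
Load-in ends at 8:21 AM + 360 min = 2:21 PM.

2:21 PM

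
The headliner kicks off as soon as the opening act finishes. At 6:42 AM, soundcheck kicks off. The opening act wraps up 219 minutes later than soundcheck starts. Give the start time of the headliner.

The opening act ends at 6:42 AM + 219 min = 10:21 AM.
So the headliner starts at 10:21 AM.

10:21 AM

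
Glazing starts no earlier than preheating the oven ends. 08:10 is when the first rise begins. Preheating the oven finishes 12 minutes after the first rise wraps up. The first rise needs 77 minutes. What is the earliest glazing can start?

The first rise ends at 08:10 + 77 min = 09:27.
Preheating the oven ends at 09:27 + 12 min = 09:39.
Glazing is bounded by preheating the oven, so the earliest it can start is 09:39.

09:39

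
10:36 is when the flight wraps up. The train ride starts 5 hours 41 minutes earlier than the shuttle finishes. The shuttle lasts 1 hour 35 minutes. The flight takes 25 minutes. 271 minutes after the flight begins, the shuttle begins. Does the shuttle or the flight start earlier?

the flight

The flight starts at 10:36 − 25 min = 10:11.
The shuttle starts at 10:11 + 271 min = 14:42.
The shuttle starts at 14:42 and the flight starts at 10:11, so the flight is first.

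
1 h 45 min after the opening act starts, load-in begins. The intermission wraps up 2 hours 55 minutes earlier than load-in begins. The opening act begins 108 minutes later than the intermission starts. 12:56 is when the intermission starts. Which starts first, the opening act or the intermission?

The opening act starts at 12:56 + 108 min = 14:44.
The opening act starts at 14:44 and the intermission starts at 12:56, so the intermission is first.

the intermission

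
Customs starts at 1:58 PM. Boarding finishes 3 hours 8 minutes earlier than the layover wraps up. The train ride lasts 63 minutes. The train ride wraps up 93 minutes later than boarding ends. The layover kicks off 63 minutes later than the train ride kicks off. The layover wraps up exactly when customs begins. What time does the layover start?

The layover ends at 1:58 PM.
Boarding ends at 1:58 PM − 188 min = 10:50 AM.
The train ride ends at 10:50 AM + 93 min = 12:23 PM.
The train ride starts at 12:23 PM − 63 min = 11:20 AM.
The layover starts at 11:20 AM + 63 min = 12:23 PM.

12:23 PM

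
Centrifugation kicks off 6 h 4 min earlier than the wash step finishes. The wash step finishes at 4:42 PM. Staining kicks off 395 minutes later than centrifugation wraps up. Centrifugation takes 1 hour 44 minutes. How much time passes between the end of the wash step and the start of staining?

135 minutes

Centrifugation starts at 4:42 PM − 364 min = 10:38 AM.
Centrifugation ends at 10:38 AM + 104 min = 12:22 PM.
Staining starts at 12:22 PM + 395 min = 6:57 PM.
From 4:42 PM to 6:57 PM is 135 minutes.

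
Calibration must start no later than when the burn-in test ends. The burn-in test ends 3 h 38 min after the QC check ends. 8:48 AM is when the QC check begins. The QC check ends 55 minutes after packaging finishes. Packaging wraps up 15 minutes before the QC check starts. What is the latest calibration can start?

1:06 PM

Packaging ends at 8:48 AM − 15 min = 8:33 AM.
The QC check ends at 8:33 AM + 55 min = 9:28 AM.
The burn-in test ends at 9:28 AM + 218 min = 1:06 PM.
Calibration is bounded by the burn-in test, so the latest it can start is 1:06 PM.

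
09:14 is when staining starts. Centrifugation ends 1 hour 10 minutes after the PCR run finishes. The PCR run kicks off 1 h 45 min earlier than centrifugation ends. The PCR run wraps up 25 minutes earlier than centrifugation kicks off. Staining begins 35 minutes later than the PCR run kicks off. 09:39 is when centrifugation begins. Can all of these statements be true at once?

The PCR run ends at 09:39 − 25 min = 09:14.
Centrifugation ends at 09:14 + 70 min = 10:24.
The PCR run starts at 10:24 − 105 min = 08:39.
Staining starts at 08:39 + 35 min = 09:14.
That matches the stated 09:14, so the schedule is consistent.

Yes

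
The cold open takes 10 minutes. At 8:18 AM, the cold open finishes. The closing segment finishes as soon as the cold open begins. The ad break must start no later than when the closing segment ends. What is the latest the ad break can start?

8:08 AM

The cold open starts at 8:18 AM − 10 min = 8:08 AM.
So the closing segment ends at 8:08 AM.
The ad break is bounded by the closing segment, so the latest it can start is 8:08 AM.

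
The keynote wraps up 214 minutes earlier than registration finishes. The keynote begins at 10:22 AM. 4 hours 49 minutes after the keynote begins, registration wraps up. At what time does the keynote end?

11:37 AM

Registration ends at 10:22 AM + 289 min = 3:11 PM.
The keynote ends at 3:11 PM − 214 min = 11:37 AM.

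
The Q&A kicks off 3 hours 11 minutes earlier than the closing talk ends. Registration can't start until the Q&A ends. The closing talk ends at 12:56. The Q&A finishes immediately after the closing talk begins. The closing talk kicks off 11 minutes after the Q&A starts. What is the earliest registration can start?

The Q&A starts at 12:56 − 191 min = 09:45.
The closing talk starts at 09:45 + 11 min = 09:56.
So the Q&A ends at 09:56.
Registration is bounded by the Q&A, so the earliest it can start is 09:56.

09:56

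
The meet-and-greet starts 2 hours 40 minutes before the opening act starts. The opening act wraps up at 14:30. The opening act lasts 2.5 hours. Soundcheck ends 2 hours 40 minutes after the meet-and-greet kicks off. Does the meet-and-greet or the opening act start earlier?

The opening act starts at 14:30 − 150 min = 12:00.
The meet-and-greet starts at 12:00 − 160 min = 09:20.
The meet-and-greet starts at 09:20 and the opening act starts at 12:00, so the meet-and-greet is first.

the meet-and-greet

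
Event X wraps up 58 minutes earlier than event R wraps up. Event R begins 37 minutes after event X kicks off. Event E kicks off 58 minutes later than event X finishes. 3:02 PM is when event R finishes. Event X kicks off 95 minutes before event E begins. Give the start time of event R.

2:04 PM

Event X ends at 3:02 PM − 58 min = 2:04 PM.
Event E starts at 2:04 PM + 58 min = 3:02 PM.
Event X starts at 3:02 PM − 95 min = 1:27 PM.
Event R starts at 1:27 PM + 37 min = 2:04 PM.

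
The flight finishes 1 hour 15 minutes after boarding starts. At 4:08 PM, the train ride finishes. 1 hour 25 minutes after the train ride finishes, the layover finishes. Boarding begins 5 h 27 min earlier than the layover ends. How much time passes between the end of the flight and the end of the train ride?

167 minutes

The layover ends at 4:08 PM + 85 min = 5:33 PM.
Boarding starts at 5:33 PM − 327 min = 12:06 PM.
The flight ends at 12:06 PM + 75 min = 1:21 PM.
From 1:21 PM to 4:08 PM is 167 minutes.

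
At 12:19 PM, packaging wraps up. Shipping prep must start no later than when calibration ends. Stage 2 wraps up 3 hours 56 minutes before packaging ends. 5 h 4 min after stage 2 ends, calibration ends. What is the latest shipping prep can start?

Stage 2 ends at 12:19 PM − 236 min = 8:23 AM.
Calibration ends at 8:23 AM + 304 min = 1:27 PM.
Shipping prep is bounded by calibration, so the latest it can start is 1:27 PM.

1:27 PM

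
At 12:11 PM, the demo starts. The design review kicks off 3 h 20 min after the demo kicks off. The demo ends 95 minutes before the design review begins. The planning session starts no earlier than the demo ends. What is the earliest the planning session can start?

The design review starts at 12:11 PM + 200 min = 3:31 PM.
The demo ends at 3:31 PM − 95 min = 1:56 PM.
The planning session is bounded by the demo, so the earliest it can start is 1:56 PM.

1:56 PM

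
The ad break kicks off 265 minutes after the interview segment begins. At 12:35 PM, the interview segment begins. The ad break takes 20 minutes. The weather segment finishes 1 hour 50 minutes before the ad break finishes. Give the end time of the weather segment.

3:30 PM

The ad break starts at 12:35 PM + 265 min = 5:00 PM.
The ad break ends at 5:00 PM + 20 min = 5:20 PM.
The weather segment ends at 5:20 PM − 110 min = 3:30 PM.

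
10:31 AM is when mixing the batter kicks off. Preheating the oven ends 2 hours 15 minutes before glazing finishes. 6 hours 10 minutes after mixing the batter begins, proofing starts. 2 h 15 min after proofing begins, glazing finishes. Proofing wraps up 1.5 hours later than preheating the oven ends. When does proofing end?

6:11 PM

Proofing starts at 10:31 AM + 370 min = 4:41 PM.
Glazing ends at 4:41 PM + 135 min = 6:56 PM.
Preheating the oven ends at 6:56 PM − 135 min = 4:41 PM.
Proofing ends at 4:41 PM + 90 min = 6:11 PM.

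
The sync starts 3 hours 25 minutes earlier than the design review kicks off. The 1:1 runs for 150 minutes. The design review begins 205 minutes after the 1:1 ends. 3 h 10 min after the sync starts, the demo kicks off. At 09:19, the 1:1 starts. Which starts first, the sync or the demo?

The 1:1 ends at 09:19 + 150 min = 11:49.
The design review starts at 11:49 + 205 min = 15:14.
The sync starts at 15:14 − 205 min = 11:49.
The demo starts at 11:49 + 190 min = 14:59.
The sync starts at 11:49 and the demo starts at 14:59, so the sync is first.

the sync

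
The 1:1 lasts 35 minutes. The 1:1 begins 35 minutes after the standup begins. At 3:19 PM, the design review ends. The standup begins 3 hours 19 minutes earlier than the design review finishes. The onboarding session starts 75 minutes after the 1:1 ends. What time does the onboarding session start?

The standup starts at 3:19 PM − 199 min = 12:00 PM.
The 1:1 starts at 12:00 PM + 35 min = 12:35 PM.
The 1:1 ends at 12:35 PM + 35 min = 1:10 PM.
The onboarding session starts at 1:10 PM + 75 min = 2:25 PM.

2:25 PM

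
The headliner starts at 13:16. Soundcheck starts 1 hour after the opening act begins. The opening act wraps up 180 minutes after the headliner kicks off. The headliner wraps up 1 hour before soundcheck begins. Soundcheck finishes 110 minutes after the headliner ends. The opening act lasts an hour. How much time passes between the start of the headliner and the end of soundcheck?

3 h 50 min

The opening act ends at 13:16 + 180 min = 16:16.
The opening act starts at 16:16 − 60 min = 15:16.
Soundcheck starts at 15:16 + 60 min = 16:16.
The headliner ends at 16:16 − 60 min = 15:16.
Soundcheck ends at 15:16 + 110 min = 17:06.
From 13:16 to 17:06 is 3 h 50 min.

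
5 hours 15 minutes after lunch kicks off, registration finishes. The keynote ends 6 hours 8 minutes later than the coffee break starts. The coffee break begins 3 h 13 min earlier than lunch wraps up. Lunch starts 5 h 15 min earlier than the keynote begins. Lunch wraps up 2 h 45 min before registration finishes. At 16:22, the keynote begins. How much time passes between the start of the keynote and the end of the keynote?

10 minutes

Lunch starts at 16:22 − 315 min = 11:07.
Registration ends at 11:07 + 315 min = 16:22.
Lunch ends at 16:22 − 165 min = 13:37.
The coffee break starts at 13:37 − 193 min = 10:24.
The keynote ends at 10:24 + 368 min = 16:32.
From 16:22 to 16:32 is 10 minutes.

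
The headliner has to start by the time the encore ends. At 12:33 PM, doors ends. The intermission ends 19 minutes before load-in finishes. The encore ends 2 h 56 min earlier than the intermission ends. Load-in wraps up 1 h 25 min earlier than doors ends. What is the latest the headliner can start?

Load-in ends at 12:33 PM − 85 min = 11:08 AM.
The intermission ends at 11:08 AM − 19 min = 10:49 AM.
The encore ends at 10:49 AM − 176 min = 7:53 AM.
The headliner is bounded by the encore, so the latest it can start is 7:53 AM.

7:53 AM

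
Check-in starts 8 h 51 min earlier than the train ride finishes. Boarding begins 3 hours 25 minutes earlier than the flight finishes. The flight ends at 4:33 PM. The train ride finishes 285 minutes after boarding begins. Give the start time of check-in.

9:02 AM

Boarding starts at 4:33 PM − 205 min = 1:08 PM.
The train ride ends at 1:08 PM + 285 min = 5:53 PM.
Check-in starts at 5:53 PM − 531 min = 9:02 AM.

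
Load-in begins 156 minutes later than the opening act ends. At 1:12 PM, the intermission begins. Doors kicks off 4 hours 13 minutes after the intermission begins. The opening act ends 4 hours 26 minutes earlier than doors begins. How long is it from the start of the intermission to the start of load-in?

2 hours 23 minutes

Doors starts at 1:12 PM + 253 min = 5:25 PM.
The opening act ends at 5:25 PM − 266 min = 12:59 PM.
Load-in starts at 12:59 PM + 156 min = 3:35 PM.
From 1:12 PM to 3:35 PM is 2 hours 23 minutes.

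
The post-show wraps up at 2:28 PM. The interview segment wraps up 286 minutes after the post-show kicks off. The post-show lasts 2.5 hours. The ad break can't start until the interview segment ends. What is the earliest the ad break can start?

4:44 PM

The post-show starts at 2:28 PM − 150 min = 11:58 AM.
The interview segment ends at 11:58 AM + 286 min = 4:44 PM.
The ad break is bounded by the interview segment, so the earliest it can start is 4:44 PM.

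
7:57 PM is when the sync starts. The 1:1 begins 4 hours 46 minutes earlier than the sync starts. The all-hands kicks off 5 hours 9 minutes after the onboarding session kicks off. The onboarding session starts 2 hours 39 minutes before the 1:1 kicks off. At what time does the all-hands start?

The 1:1 starts at 7:57 PM − 286 min = 3:11 PM.
The onboarding session starts at 3:11 PM − 159 min = 12:32 PM.
The all-hands starts at 12:32 PM + 309 min = 5:41 PM.

5:41 PM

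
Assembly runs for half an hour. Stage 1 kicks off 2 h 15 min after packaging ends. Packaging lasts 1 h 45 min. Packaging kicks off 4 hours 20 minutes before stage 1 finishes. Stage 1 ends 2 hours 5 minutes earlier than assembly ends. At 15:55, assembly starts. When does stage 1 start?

14:00

Assembly ends at 15:55 + 30 min = 16:25.
Stage 1 ends at 16:25 − 125 min = 14:20.
Packaging starts at 14:20 − 260 min = 10:00.
Packaging ends at 10:00 + 105 min = 11:45.
Stage 1 starts at 11:45 + 135 min = 14:00.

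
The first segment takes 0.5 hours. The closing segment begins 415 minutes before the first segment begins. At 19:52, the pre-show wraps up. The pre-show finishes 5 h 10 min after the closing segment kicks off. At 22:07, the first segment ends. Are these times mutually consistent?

The first segment starts at 22:07 − 30 min = 21:37.
The closing segment starts at 21:37 − 415 min = 14:42.
The pre-show ends at 14:42 + 310 min = 19:52.
That matches the stated 19:52, so the schedule is consistent.

Yes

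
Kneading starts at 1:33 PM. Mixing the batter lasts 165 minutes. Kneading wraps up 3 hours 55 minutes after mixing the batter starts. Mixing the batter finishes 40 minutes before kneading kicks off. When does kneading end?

Mixing the batter ends at 1:33 PM − 40 min = 12:53 PM.
Mixing the batter starts at 12:53 PM − 165 min = 10:08 AM.
Kneading ends at 10:08 AM + 235 min = 2:03 PM.

2:03 PM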